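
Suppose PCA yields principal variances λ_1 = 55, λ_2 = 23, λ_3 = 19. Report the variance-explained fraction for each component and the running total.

Step 1 — total variance = trace(Sigma) = Σ λ_i = 55 + 23 + 19 = 97.

Step 2 — fraction explained by component i = λ_i / Σ λ:
  PC1: 55/97 = 0.567
  PC2: 23/97 = 0.2371
  PC3: 19/97 = 0.1959

Step 3 — cumulative fraction after k components = (λ_1 + ... + λ_k) / Σ λ:
  k = 1: 55/97 = 0.567
  k = 2: (55 + 23)/97 = 78/97 = 0.8041
  k = 3: (55 + 23 + 19)/97 = 97/97 = 1

Summary (fraction, with percent):

explained: PC1 0.567 (56.7%), PC2 0.2371 (23.71%), PC3 0.1959 (19.59%);  cumulative: 0.567, 0.8041, 1


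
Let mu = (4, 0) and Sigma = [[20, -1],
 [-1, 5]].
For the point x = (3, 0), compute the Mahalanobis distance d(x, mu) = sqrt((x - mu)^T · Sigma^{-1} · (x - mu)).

Step 1 — centre the observation: (x - mu) = (-1, 0).

Step 2 — invert Sigma. det(Sigma) = 20·5 - (-1)² = 99.
  Sigma^{-1} = (1/det) · [[d, -b], [-b, a]] = [[0.0505, 0.0101],
 [0.0101, 0.202]].

Step 3 — form the quadratic (x - mu)^T · Sigma^{-1} · (x - mu):
  Sigma^{-1} · (x - mu) = (-0.0505, -0.0101).
  (x - mu)^T · [Sigma^{-1} · (x - mu)] = (-1)·(-0.0505) + (0)·(-0.0101) = 0.0505.

Step 4 — take square root: d = √(0.0505) ≈ 0.2247.

d(x, mu) = √(0.0505) ≈ 0.2247


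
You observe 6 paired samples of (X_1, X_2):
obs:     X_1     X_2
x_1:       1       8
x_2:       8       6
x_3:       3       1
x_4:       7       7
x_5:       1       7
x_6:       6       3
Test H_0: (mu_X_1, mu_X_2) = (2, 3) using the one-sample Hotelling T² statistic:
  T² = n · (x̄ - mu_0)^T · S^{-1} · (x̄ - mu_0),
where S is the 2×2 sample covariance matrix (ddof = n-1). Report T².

Step 1 — sample mean vector:
  mean(X_1) = (1 + 8 + 3 + 7 + 1 + 6) / 6 = 26/6 = 4.3333
  mean(X_2) = (8 + 6 + 1 + 7 + 7 + 3) / 6 = 32/6 = 5.3333
  x̄ = (4.3333, 5.3333),  deviation x̄ - mu_0 = (4.3333, 5.3333) - (2, 3) = (2.3333, 2.3333).

Step 2 — sample covariance matrix, S[i,j] = (1/(n-1)) · Σ_k (x_{k,i} - mean_i) · (x_{k,j} - mean_j), divisor n-1 = 5:
  S[X_1,X_1] = ((-3.3333)·(-3.3333) + (3.6667)·(3.6667) + (-1.3333)·(-1.3333) + (2.6667)·(2.6667) + (-3.3333)·(-3.3333) + (1.6667)·(1.6667)) / 5 = 47.3333/5 = 9.4667
  S[X_1,X_2] = ((-3.3333)·(2.6667) + (3.6667)·(0.6667) + (-1.3333)·(-4.3333) + (2.6667)·(1.6667) + (-3.3333)·(1.6667) + (1.6667)·(-2.3333)) / 5 = -5.6667/5 = -1.1333
  S[X_2,X_2] = ((2.6667)·(2.6667) + (0.6667)·(0.6667) + (-4.3333)·(-4.3333) + (1.6667)·(1.6667) + (1.6667)·(1.6667) + (-2.3333)·(-2.3333)) / 5 = 37.3333/5 = 7.4667
  S = [[9.4667, -1.1333],
 [-1.1333, 7.4667]].

Step 3 — invert S. det(S) = 9.4667·7.4667 - (-1.1333)² = 69.4.
  S^{-1} = (1/det) · [[d, -b], [-b, a]] = [[0.1076, 0.0163],
 [0.0163, 0.1364]].

Step 4 — quadratic form (x̄ - mu_0)^T · S^{-1} · (x̄ - mu_0):
  S^{-1} · (x̄ - mu_0) = (0.2891, 0.3564),
  (x̄ - mu_0)^T · [...] = (2.3333)·(0.2891) + (2.3333)·(0.3564) = 1.5062.

Step 5 — scale by n: T² = 6 · 1.5062 = 9.0375.

T² ≈ 9.0375


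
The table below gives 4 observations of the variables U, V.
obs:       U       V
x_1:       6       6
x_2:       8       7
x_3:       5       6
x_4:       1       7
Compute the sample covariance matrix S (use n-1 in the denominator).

Step 1 — column means:
  mean(U) = (6 + 8 + 5 + 1) / 4 = 20/4 = 5
  mean(V) = (6 + 7 + 6 + 7) / 4 = 26/4 = 6.5

Step 2 — sample covariance S[i,j] = (1/(n-1)) · Σ_k (x_{k,i} - mean_i) · (x_{k,j} - mean_j), with n-1 = 3.
  S[U,U] = ((1)·(1) + (3)·(3) + (0)·(0) + (-4)·(-4)) / 3 = 26/3 = 8.6667
  S[U,V] = ((1)·(-0.5) + (3)·(0.5) + (0)·(-0.5) + (-4)·(0.5)) / 3 = -1/3 = -0.3333
  S[V,V] = ((-0.5)·(-0.5) + (0.5)·(0.5) + (-0.5)·(-0.5) + (0.5)·(0.5)) / 3 = 1/3 = 0.3333

S is symmetric (S[j,i] = S[i,j]). Assembling:

S = [[8.6667, -0.3333],
 [-0.3333, 0.3333]]


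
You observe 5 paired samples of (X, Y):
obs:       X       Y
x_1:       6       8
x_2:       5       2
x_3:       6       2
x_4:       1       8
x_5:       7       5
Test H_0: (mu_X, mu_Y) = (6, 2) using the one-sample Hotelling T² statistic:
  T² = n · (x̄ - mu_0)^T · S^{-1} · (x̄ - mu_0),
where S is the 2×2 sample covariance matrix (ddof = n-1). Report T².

Step 1 — sample mean vector:
  mean(X) = (6 + 5 + 6 + 1 + 7) / 5 = 25/5 = 5
  mean(Y) = (8 + 2 + 2 + 8 + 5) / 5 = 25/5 = 5
  x̄ = (5, 5),  deviation x̄ - mu_0 = (5, 5) - (6, 2) = (-1, 3).

Step 2 — sample covariance matrix, S[i,j] = (1/(n-1)) · Σ_k (x_{k,i} - mean_i) · (x_{k,j} - mean_j), divisor n-1 = 4:
  S[X,X] = ((1)·(1) + (0)·(0) + (1)·(1) + (-4)·(-4) + (2)·(2)) / 4 = 22/4 = 5.5
  S[X,Y] = ((1)·(3) + (0)·(-3) + (1)·(-3) + (-4)·(3) + (2)·(0)) / 4 = -12/4 = -3
  S[Y,Y] = ((3)·(3) + (-3)·(-3) + (-3)·(-3) + (3)·(3) + (0)·(0)) / 4 = 36/4 = 9
  S = [[5.5, -3],
 [-3, 9]].

Step 3 — invert S. det(S) = 5.5·9 - (-3)² = 40.5.
  S^{-1} = (1/det) · [[d, -b], [-b, a]] = [[0.2222, 0.0741],
 [0.0741, 0.1358]].

Step 4 — quadratic form (x̄ - mu_0)^T · S^{-1} · (x̄ - mu_0):
  S^{-1} · (x̄ - mu_0) = (0, 0.3333),
  (x̄ - mu_0)^T · [...] = (-1)·(0) + (3)·(0.3333) = 1.

Step 5 — scale by n: T² = 5 · 1 = 5.

T² ≈ 5


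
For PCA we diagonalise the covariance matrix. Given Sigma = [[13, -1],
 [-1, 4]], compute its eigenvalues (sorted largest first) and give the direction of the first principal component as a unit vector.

Step 1 — characteristic polynomial of 2×2 Sigma:
  det(Sigma - λI) = λ² - trace · λ + det = 0.
  trace = 13 + 4 = 17, det = 13·4 - (-1)² = 51.
Step 2 — discriminant:
  Δ = trace² - 4·det = 289 - 204 = 85.
Step 3 — eigenvalues:
  λ = (trace ± √Δ)/2 = (17 ± 9.2195)/2,
  λ_1 = 13.1098,  λ_2 = 3.8902.

Step 4 — unit eigenvector for λ_1: solve (Sigma - λ_1 I)v = 0. First row:
  (13 - 13.1098)·v_x + (-1)·v_y = 0, i.e. (-0.1098)·v_x + (-1)·v_y = 0,
  so v ∝ (b, λ_1 - a) = (-1, 0.1098); multiply by -1 so the first entry is positive: u = (1, -0.1098).
  ||u|| = √((1)² + (-0.1098)²) = √(1.012) ≈ 1.006,
  v_1 = u/||u|| ≈ (0.994, -0.1091) (||v_1|| = 1).

λ_1 = 13.1098,  λ_2 = 3.8902;  v_1 ≈ (0.994, -0.1091)


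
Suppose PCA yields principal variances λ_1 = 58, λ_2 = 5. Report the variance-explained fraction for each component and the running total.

Step 1 — total variance = trace(Sigma) = Σ λ_i = 58 + 5 = 63.

Step 2 — fraction explained by component i = λ_i / Σ λ:
  PC1: 58/63 = 0.9206
  PC2: 5/63 = 0.0794

Step 3 — cumulative fraction after k components = (λ_1 + ... + λ_k) / Σ λ:
  k = 1: 58/63 = 0.9206
  k = 2: (58 + 5)/63 = 63/63 = 1

Summary (fraction, with percent):

explained: PC1 0.9206 (92.06%), PC2 0.0794 (7.94%);  cumulative: 0.9206, 1


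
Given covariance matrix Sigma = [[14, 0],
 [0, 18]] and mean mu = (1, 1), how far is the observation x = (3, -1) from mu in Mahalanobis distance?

Step 1 — centre the observation: (x - mu) = (2, -2).

Step 2 — invert Sigma. det(Sigma) = 14·18 - (0)² = 252.
  Sigma^{-1} = (1/det) · [[d, -b], [-b, a]] = [[0.0714, 0],
 [0, 0.0556]].

Step 3 — form the quadratic (x - mu)^T · Sigma^{-1} · (x - mu):
  Sigma^{-1} · (x - mu) = (0.1429, -0.1111).
  (x - mu)^T · [Sigma^{-1} · (x - mu)] = (2)·(0.1429) + (-2)·(-0.1111) = 0.5079.

Step 4 — take square root: d = √(0.5079) ≈ 0.7127.

d(x, mu) = √(0.5079) ≈ 0.7127


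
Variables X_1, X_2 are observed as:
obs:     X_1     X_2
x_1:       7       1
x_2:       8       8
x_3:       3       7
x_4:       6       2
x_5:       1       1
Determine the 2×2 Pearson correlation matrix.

Step 1 — column means:
  mean(X_1) = (7 + 8 + 3 + 6 + 1) / 5 = 25/5 = 5
  mean(X_2) = (1 + 8 + 7 + 2 + 1) / 5 = 19/5 = 3.8

Step 2 — sample variances and covariances s[i,j] = (1/(n-1)) · Σ_k (x_{k,i} - mean_i) · (x_{k,j} - mean_j), with n-1 = 4:
  s[X_1,X_1] = ((2)·(2) + (3)·(3) + (-2)·(-2) + (1)·(1) + (-4)·(-4)) / 4 = 34/4 = 8.5
  s[X_1,X_2] = ((2)·(-2.8) + (3)·(4.2) + (-2)·(3.2) + (1)·(-1.8) + (-4)·(-2.8)) / 4 = 10/4 = 2.5
  s[X_2,X_2] = ((-2.8)·(-2.8) + (4.2)·(4.2) + (3.2)·(3.2) + (-1.8)·(-1.8) + (-2.8)·(-2.8)) / 4 = 46.8/4 = 11.7
  Sample standard deviations s_i = √(s[i,i]):
  s(X_1) = √(8.5) = 2.9155
  s(X_2) = √(11.7) = 3.4205

Step 3 — r_{ij} = s_{ij} / (s_i · s_j):
  r[X_1,X_1] = 1 (diagonal).
  r[X_1,X_2] = 2.5 / (2.9155 · 3.4205) = 2.5 / 9.9725 = 0.2507
  r[X_2,X_2] = 1 (diagonal).

R is symmetric with unit diagonal. Assembling:

R = [[1, 0.2507],
 [0.2507, 1]]


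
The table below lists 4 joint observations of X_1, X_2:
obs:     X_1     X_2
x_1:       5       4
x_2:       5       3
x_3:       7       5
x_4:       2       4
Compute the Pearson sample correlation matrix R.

Step 1 — column means:
  mean(X_1) = (5 + 5 + 7 + 2) / 4 = 19/4 = 4.75
  mean(X_2) = (4 + 3 + 5 + 4) / 4 = 16/4 = 4

Step 2 — sample variances and covariances s[i,j] = (1/(n-1)) · Σ_k (x_{k,i} - mean_i) · (x_{k,j} - mean_j), with n-1 = 3:
  s[X_1,X_1] = ((0.25)·(0.25) + (0.25)·(0.25) + (2.25)·(2.25) + (-2.75)·(-2.75)) / 3 = 12.75/3 = 4.25
  s[X_1,X_2] = ((0.25)·(0) + (0.25)·(-1) + (2.25)·(1) + (-2.75)·(0)) / 3 = 2/3 = 0.6667
  s[X_2,X_2] = ((0)·(0) + (-1)·(-1) + (1)·(1) + (0)·(0)) / 3 = 2/3 = 0.6667
  Sample standard deviations s_i = √(s[i,i]):
  s(X_1) = √(4.25) = 2.0616
  s(X_2) = √(0.6667) = 0.8165

Step 3 — r_{ij} = s_{ij} / (s_i · s_j):
  r[X_1,X_1] = 1 (diagonal).
  r[X_1,X_2] = 0.6667 / (2.0616 · 0.8165) = 0.6667 / 1.6833 = 0.3961
  r[X_2,X_2] = 1 (diagonal).

R is symmetric with unit diagonal. Assembling:

R = [[1, 0.3961],
 [0.3961, 1]]


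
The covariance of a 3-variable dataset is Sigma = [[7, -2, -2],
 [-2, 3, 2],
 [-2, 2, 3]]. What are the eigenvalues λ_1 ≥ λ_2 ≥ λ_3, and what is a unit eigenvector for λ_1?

Step 1 — characteristic polynomial p(λ) = det(λI - Sigma) = λ³ - tr·λ² + c_1·λ - det, where tr = trace, c_1 = sum of the principal 2×2 minors, det = det(Sigma):
  tr = 7 + 3 + 3 = 13,
  c_1 = (7·3 - (-2)²) + (7·3 - (-2)²) + (3·3 - (2)²) = 17 + 17 + 5 = 39,
  det = 7·(3·3 - (2)²) - (-2)·((-2)·3 - (2)·(-2)) + (-2)·((-2)·(2) - 3·(-2)) = 7·(5) - (-2)·(-2) + (-2)·(2) = 27.
  So p(λ) = λ³ - 13λ² + 39λ - 27.
Step 2 — look for an integer root (rational root theorem: any rational root is an integer divisor of 27). Testing λ = 1:
  p(1) = 1 - 13 + 39 - 27 = 0  ✓
  Dividing out (λ - 1): p(λ) = (λ - 1)(λ² - 12λ + 27).
Step 3 — remaining eigenvalues from the quadratic λ² - 12λ + 27 = 0:
  Δ = 12² - 4·27 = 144 - 108 = 36,  λ = (12 ± √36)/2 = (12 ± 6)/2 = 9 or 3.
  Sorted: λ_1 = 9,  λ_2 = 3,  λ_3 = 1  (check: sum = 13 = tr ✓).

Step 4 — unit eigenvector for λ_1 = 9: v spans the null space of (Sigma - λ_1 I), whose rows are
  r_1 = (-2, -2, -2),  r_2 = (-2, -6, 2),  r_3 = (-2, 2, -6).
  v is orthogonal to every row, so take v ∝ r_1 × r_2 = ((-2)·(2) - (-2)·(-6), (-2)·(-2) - (-2)·(2), (-2)·(-6) - (-2)·(-2)) = (-16, 8, 8).
  Rescale (divide by 8; multiply by -1 so the first nonzero entry is positive): u = (2, -1, -1).
  ||u|| = √((2)² + (-1)² + (-1)²) = √(6) ≈ 2.4495,  v_1 = u/||u|| ≈ (0.8165, -0.4082, -0.4082) (||v_1|| = 1).

λ_1 = 9,  λ_2 = 3,  λ_3 = 1;  v_1 ≈ (0.8165, -0.4082, -0.4082)


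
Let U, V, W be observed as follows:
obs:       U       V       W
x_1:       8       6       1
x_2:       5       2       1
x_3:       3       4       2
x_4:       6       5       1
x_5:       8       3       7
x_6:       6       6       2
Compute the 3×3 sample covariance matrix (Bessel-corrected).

Step 1 — column means:
  mean(U) = (8 + 5 + 3 + 6 + 8 + 6) / 6 = 36/6 = 6
  mean(V) = (6 + 2 + 4 + 5 + 3 + 6) / 6 = 26/6 = 4.3333
  mean(W) = (1 + 1 + 2 + 1 + 7 + 2) / 6 = 14/6 = 2.3333

Step 2 — sample covariance S[i,j] = (1/(n-1)) · Σ_k (x_{k,i} - mean_i) · (x_{k,j} - mean_j), with n-1 = 5.
  S[U,U] = ((2)·(2) + (-1)·(-1) + (-3)·(-3) + (0)·(0) + (2)·(2) + (0)·(0)) / 5 = 18/5 = 3.6
  S[U,V] = ((2)·(1.6667) + (-1)·(-2.3333) + (-3)·(-0.3333) + (0)·(0.6667) + (2)·(-1.3333) + (0)·(1.6667)) / 5 = 4/5 = 0.8
  S[U,W] = ((2)·(-1.3333) + (-1)·(-1.3333) + (-3)·(-0.3333) + (0)·(-1.3333) + (2)·(4.6667) + (0)·(-0.3333)) / 5 = 9/5 = 1.8
  S[V,V] = ((1.6667)·(1.6667) + (-2.3333)·(-2.3333) + (-0.3333)·(-0.3333) + (0.6667)·(0.6667) + (-1.3333)·(-1.3333) + (1.6667)·(1.6667)) / 5 = 13.3333/5 = 2.6667
  S[V,W] = ((1.6667)·(-1.3333) + (-2.3333)·(-1.3333) + (-0.3333)·(-0.3333) + (0.6667)·(-1.3333) + (-1.3333)·(4.6667) + (1.6667)·(-0.3333)) / 5 = -6.6667/5 = -1.3333
  S[W,W] = ((-1.3333)·(-1.3333) + (-1.3333)·(-1.3333) + (-0.3333)·(-0.3333) + (-1.3333)·(-1.3333) + (4.6667)·(4.6667) + (-0.3333)·(-0.3333)) / 5 = 27.3333/5 = 5.4667

S is symmetric (S[j,i] = S[i,j]). Assembling:

S = [[3.6, 0.8, 1.8],
 [0.8, 2.6667, -1.3333],
 [1.8, -1.3333, 5.4667]]


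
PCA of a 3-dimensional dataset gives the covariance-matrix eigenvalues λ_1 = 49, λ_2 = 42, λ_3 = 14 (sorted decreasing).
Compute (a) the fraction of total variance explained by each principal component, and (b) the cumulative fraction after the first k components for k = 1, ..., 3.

Step 1 — total variance = trace(Sigma) = Σ λ_i = 49 + 42 + 14 = 105.

Step 2 — fraction explained by component i = λ_i / Σ λ:
  PC1: 49/105 = 0.4667
  PC2: 42/105 = 0.4
  PC3: 14/105 = 0.1333

Step 3 — cumulative fraction after k components = (λ_1 + ... + λ_k) / Σ λ:
  k = 1: 49/105 = 0.4667
  k = 2: (49 + 42)/105 = 91/105 = 0.8667
  k = 3: (49 + 42 + 14)/105 = 105/105 = 1

Summary (fraction, with percent):

explained: PC1 0.4667 (46.67%), PC2 0.4 (40%), PC3 0.1333 (13.33%);  cumulative: 0.4667, 0.8667, 1


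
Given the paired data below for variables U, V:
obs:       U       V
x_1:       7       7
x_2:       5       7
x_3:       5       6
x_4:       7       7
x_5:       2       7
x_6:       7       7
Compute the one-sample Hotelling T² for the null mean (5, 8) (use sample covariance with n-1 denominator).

Step 1 — sample mean vector:
  mean(U) = (7 + 5 + 5 + 7 + 2 + 7) / 6 = 33/6 = 5.5
  mean(V) = (7 + 7 + 6 + 7 + 7 + 7) / 6 = 41/6 = 6.8333
  x̄ = (5.5, 6.8333),  deviation x̄ - mu_0 = (5.5, 6.8333) - (5, 8) = (0.5, -1.1667).

Step 2 — sample covariance matrix, S[i,j] = (1/(n-1)) · Σ_k (x_{k,i} - mean_i) · (x_{k,j} - mean_j), divisor n-1 = 5:
  S[U,U] = ((1.5)·(1.5) + (-0.5)·(-0.5) + (-0.5)·(-0.5) + (1.5)·(1.5) + (-3.5)·(-3.5) + (1.5)·(1.5)) / 5 = 19.5/5 = 3.9
  S[U,V] = ((1.5)·(0.1667) + (-0.5)·(0.1667) + (-0.5)·(-0.8333) + (1.5)·(0.1667) + (-3.5)·(0.1667) + (1.5)·(0.1667)) / 5 = 0.5/5 = 0.1
  S[V,V] = ((0.1667)·(0.1667) + (0.1667)·(0.1667) + (-0.8333)·(-0.8333) + (0.1667)·(0.1667) + (0.1667)·(0.1667) + (0.1667)·(0.1667)) / 5 = 0.8333/5 = 0.1667
  S = [[3.9, 0.1],
 [0.1, 0.1667]].

Step 3 — invert S. det(S) = 3.9·0.1667 - (0.1)² = 0.64.
  S^{-1} = (1/det) · [[d, -b], [-b, a]] = [[0.2604, -0.1562],
 [-0.1562, 6.0937]].

Step 4 — quadratic form (x̄ - mu_0)^T · S^{-1} · (x̄ - mu_0):
  S^{-1} · (x̄ - mu_0) = (0.3125, -7.1875),
  (x̄ - mu_0)^T · [...] = (0.5)·(0.3125) + (-1.1667)·(-7.1875) = 8.5417.

Step 5 — scale by n: T² = 6 · 8.5417 = 51.25.

T² ≈ 51.25


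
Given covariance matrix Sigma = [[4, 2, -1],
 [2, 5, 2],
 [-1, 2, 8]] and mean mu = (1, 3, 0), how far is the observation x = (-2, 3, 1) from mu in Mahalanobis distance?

Step 1 — centre the observation: (x - mu) = (-3, 0, 1).

Step 2 — invert Sigma (cofactor / det for 3×3, or solve directly):
  Sigma^{-1} = [[0.3636, -0.1818, 0.0909],
 [-0.1818, 0.3131, -0.101],
 [0.0909, -0.101, 0.1616]].

Step 3 — form the quadratic (x - mu)^T · Sigma^{-1} · (x - mu):
  Sigma^{-1} · (x - mu) = (-1, 0.4444, -0.1111).
  (x - mu)^T · [Sigma^{-1} · (x - mu)] = (-3)·(-1) + (0)·(0.4444) + (1)·(-0.1111) = 2.8889.

Step 4 — take square root: d = √(2.8889) ≈ 1.6997.

d(x, mu) = √(2.8889) ≈ 1.6997


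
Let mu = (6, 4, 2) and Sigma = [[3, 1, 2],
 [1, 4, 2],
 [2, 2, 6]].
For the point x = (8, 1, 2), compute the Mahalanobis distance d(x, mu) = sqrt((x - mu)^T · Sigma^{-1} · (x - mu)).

Step 1 — centre the observation: (x - mu) = (2, -3, 0).

Step 2 — invert Sigma (cofactor / det for 3×3, or solve directly):
  Sigma^{-1} = [[0.4348, -0.0435, -0.1304],
 [-0.0435, 0.3043, -0.087],
 [-0.1304, -0.087, 0.2391]].

Step 3 — form the quadratic (x - mu)^T · Sigma^{-1} · (x - mu):
  Sigma^{-1} · (x - mu) = (1, -1, 0).
  (x - mu)^T · [Sigma^{-1} · (x - mu)] = (2)·(1) + (-3)·(-1) + (0)·(0) = 5.

Step 4 — take square root: d = √(5) ≈ 2.2361.

d(x, mu) = √(5) ≈ 2.2361


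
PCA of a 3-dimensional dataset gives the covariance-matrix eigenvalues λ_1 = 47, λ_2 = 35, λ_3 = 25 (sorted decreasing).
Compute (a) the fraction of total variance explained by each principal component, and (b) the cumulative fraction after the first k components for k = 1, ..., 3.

Step 1 — total variance = trace(Sigma) = Σ λ_i = 47 + 35 + 25 = 107.

Step 2 — fraction explained by component i = λ_i / Σ λ:
  PC1: 47/107 = 0.4393
  PC2: 35/107 = 0.3271
  PC3: 25/107 = 0.2336

Step 3 — cumulative fraction after k components = (λ_1 + ... + λ_k) / Σ λ:
  k = 1: 47/107 = 0.4393
  k = 2: (47 + 35)/107 = 82/107 = 0.7664
  k = 3: (47 + 35 + 25)/107 = 107/107 = 1

Summary (fraction, with percent):

explained: PC1 0.4393 (43.93%), PC2 0.3271 (32.71%), PC3 0.2336 (23.36%);  cumulative: 0.4393, 0.7664, 1


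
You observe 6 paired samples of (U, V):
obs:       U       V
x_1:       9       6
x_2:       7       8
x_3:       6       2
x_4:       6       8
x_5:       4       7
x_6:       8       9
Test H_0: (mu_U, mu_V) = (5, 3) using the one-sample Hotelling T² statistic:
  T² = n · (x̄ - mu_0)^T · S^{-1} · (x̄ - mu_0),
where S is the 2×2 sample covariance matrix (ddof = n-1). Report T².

Step 1 — sample mean vector:
  mean(U) = (9 + 7 + 6 + 6 + 4 + 8) / 6 = 40/6 = 6.6667
  mean(V) = (6 + 8 + 2 + 8 + 7 + 9) / 6 = 40/6 = 6.6667
  x̄ = (6.6667, 6.6667),  deviation x̄ - mu_0 = (6.6667, 6.6667) - (5, 3) = (1.6667, 3.6667).

Step 2 — sample covariance matrix, S[i,j] = (1/(n-1)) · Σ_k (x_{k,i} - mean_i) · (x_{k,j} - mean_j), divisor n-1 = 5:
  S[U,U] = ((2.3333)·(2.3333) + (0.3333)·(0.3333) + (-0.6667)·(-0.6667) + (-0.6667)·(-0.6667) + (-2.6667)·(-2.6667) + (1.3333)·(1.3333)) / 5 = 15.3333/5 = 3.0667
  S[U,V] = ((2.3333)·(-0.6667) + (0.3333)·(1.3333) + (-0.6667)·(-4.6667) + (-0.6667)·(1.3333) + (-2.6667)·(0.3333) + (1.3333)·(2.3333)) / 5 = 3.3333/5 = 0.6667
  S[V,V] = ((-0.6667)·(-0.6667) + (1.3333)·(1.3333) + (-4.6667)·(-4.6667) + (1.3333)·(1.3333) + (0.3333)·(0.3333) + (2.3333)·(2.3333)) / 5 = 31.3333/5 = 6.2667
  S = [[3.0667, 0.6667],
 [0.6667, 6.2667]].

Step 3 — invert S. det(S) = 3.0667·6.2667 - (0.6667)² = 18.7733.
  S^{-1} = (1/det) · [[d, -b], [-b, a]] = [[0.3338, -0.0355],
 [-0.0355, 0.1634]].

Step 4 — quadratic form (x̄ - mu_0)^T · S^{-1} · (x̄ - mu_0):
  S^{-1} · (x̄ - mu_0) = (0.4261, 0.5398),
  (x̄ - mu_0)^T · [...] = (1.6667)·(0.4261) + (3.6667)·(0.5398) = 2.6894.

Step 5 — scale by n: T² = 6 · 2.6894 = 16.1364.

T² ≈ 16.1364


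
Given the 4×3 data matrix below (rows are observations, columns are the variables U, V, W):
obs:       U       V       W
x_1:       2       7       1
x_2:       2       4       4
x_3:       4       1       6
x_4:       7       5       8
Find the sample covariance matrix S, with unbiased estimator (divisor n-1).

Step 1 — column means:
  mean(U) = (2 + 2 + 4 + 7) / 4 = 15/4 = 3.75
  mean(V) = (7 + 4 + 1 + 5) / 4 = 17/4 = 4.25
  mean(W) = (1 + 4 + 6 + 8) / 4 = 19/4 = 4.75

Step 2 — sample covariance S[i,j] = (1/(n-1)) · Σ_k (x_{k,i} - mean_i) · (x_{k,j} - mean_j), with n-1 = 3.
  S[U,U] = ((-1.75)·(-1.75) + (-1.75)·(-1.75) + (0.25)·(0.25) + (3.25)·(3.25)) / 3 = 16.75/3 = 5.5833
  S[U,V] = ((-1.75)·(2.75) + (-1.75)·(-0.25) + (0.25)·(-3.25) + (3.25)·(0.75)) / 3 = -2.75/3 = -0.9167
  S[U,W] = ((-1.75)·(-3.75) + (-1.75)·(-0.75) + (0.25)·(1.25) + (3.25)·(3.25)) / 3 = 18.75/3 = 6.25
  S[V,V] = ((2.75)·(2.75) + (-0.25)·(-0.25) + (-3.25)·(-3.25) + (0.75)·(0.75)) / 3 = 18.75/3 = 6.25
  S[V,W] = ((2.75)·(-3.75) + (-0.25)·(-0.75) + (-3.25)·(1.25) + (0.75)·(3.25)) / 3 = -11.75/3 = -3.9167
  S[W,W] = ((-3.75)·(-3.75) + (-0.75)·(-0.75) + (1.25)·(1.25) + (3.25)·(3.25)) / 3 = 26.75/3 = 8.9167

S is symmetric (S[j,i] = S[i,j]). Assembling:

S = [[5.5833, -0.9167, 6.25],
 [-0.9167, 6.25, -3.9167],
 [6.25, -3.9167, 8.9167]]


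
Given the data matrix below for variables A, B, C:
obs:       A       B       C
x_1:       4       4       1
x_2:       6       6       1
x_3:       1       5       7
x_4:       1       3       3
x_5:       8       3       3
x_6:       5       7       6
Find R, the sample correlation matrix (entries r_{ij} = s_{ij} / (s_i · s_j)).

Step 1 — column means:
  mean(A) = (4 + 6 + 1 + 1 + 8 + 5) / 6 = 25/6 = 4.1667
  mean(B) = (4 + 6 + 5 + 3 + 3 + 7) / 6 = 28/6 = 4.6667
  mean(C) = (1 + 1 + 7 + 3 + 3 + 6) / 6 = 21/6 = 3.5

Step 2 — sample variances and covariances s[i,j] = (1/(n-1)) · Σ_k (x_{k,i} - mean_i) · (x_{k,j} - mean_j), with n-1 = 5:
  s[A,A] = ((-0.1667)·(-0.1667) + (1.8333)·(1.8333) + (-3.1667)·(-3.1667) + (-3.1667)·(-3.1667) + (3.8333)·(3.8333) + (0.8333)·(0.8333)) / 5 = 38.8333/5 = 7.7667
  s[A,B] = ((-0.1667)·(-0.6667) + (1.8333)·(1.3333) + (-3.1667)·(0.3333) + (-3.1667)·(-1.6667) + (3.8333)·(-1.6667) + (0.8333)·(2.3333)) / 5 = 2.3333/5 = 0.4667
  s[A,C] = ((-0.1667)·(-2.5) + (1.8333)·(-2.5) + (-3.1667)·(3.5) + (-3.1667)·(-0.5) + (3.8333)·(-0.5) + (0.8333)·(2.5)) / 5 = -13.5/5 = -2.7
  s[B,B] = ((-0.6667)·(-0.6667) + (1.3333)·(1.3333) + (0.3333)·(0.3333) + (-1.6667)·(-1.6667) + (-1.6667)·(-1.6667) + (2.3333)·(2.3333)) / 5 = 13.3333/5 = 2.6667
  s[B,C] = ((-0.6667)·(-2.5) + (1.3333)·(-2.5) + (0.3333)·(3.5) + (-1.6667)·(-0.5) + (-1.6667)·(-0.5) + (2.3333)·(2.5)) / 5 = 7/5 = 1.4
  s[C,C] = ((-2.5)·(-2.5) + (-2.5)·(-2.5) + (3.5)·(3.5) + (-0.5)·(-0.5) + (-0.5)·(-0.5) + (2.5)·(2.5)) / 5 = 31.5/5 = 6.3
  Sample standard deviations s_i = √(s[i,i]):
  s(A) = √(7.7667) = 2.7869
  s(B) = √(2.6667) = 1.633
  s(C) = √(6.3) = 2.51

Step 3 — r_{ij} = s_{ij} / (s_i · s_j):
  r[A,A] = 1 (diagonal).
  r[A,B] = 0.4667 / (2.7869 · 1.633) = 0.4667 / 4.5509 = 0.1025
  r[A,C] = -2.7 / (2.7869 · 2.51) = -2.7 / 6.995 = -0.386
  r[B,B] = 1 (diagonal).
  r[B,C] = 1.4 / (1.633 · 2.51) = 1.4 / 4.0988 = 0.3416
  r[C,C] = 1 (diagonal).

R is symmetric with unit diagonal. Assembling:

R = [[1, 0.1025, -0.386],
 [0.1025, 1, 0.3416],
 [-0.386, 0.3416, 1]]


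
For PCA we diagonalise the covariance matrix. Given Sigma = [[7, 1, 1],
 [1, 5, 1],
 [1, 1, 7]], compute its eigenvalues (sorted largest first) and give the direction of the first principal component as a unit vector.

Step 1 — characteristic polynomial p(λ) = det(λI - Sigma) = λ³ - tr·λ² + c_1·λ - det, where tr = trace, c_1 = sum of the principal 2×2 minors, det = det(Sigma):
  tr = 7 + 5 + 7 = 19,
  c_1 = (7·5 - (1)²) + (7·7 - (1)²) + (5·7 - (1)²) = 34 + 48 + 34 = 116,
  det = 7·(5·7 - (1)²) - (1)·((1)·7 - (1)·(1)) + (1)·((1)·(1) - 5·(1)) = 7·(34) - (1)·(6) + (1)·(-4) = 228.
  So p(λ) = λ³ - 19λ² + 116λ - 228.
Step 2 — look for an integer root (rational root theorem: any rational root is an integer divisor of 228). Testing λ = 6:
  p(6) = 216 - 684 + 696 - 228 = 0  ✓
  Dividing out (λ - 6): p(λ) = (λ - 6)(λ² - 13λ + 38).
Step 3 — remaining eigenvalues from the quadratic λ² - 13λ + 38 = 0:
  Δ = 13² - 4·38 = 169 - 152 = 17,  λ = (13 ± √17)/2 = (13 ± 4.1231)/2 ≈ 8.5616 or 4.4384.
  Sorted: λ_1 = 8.5616,  λ_2 = 6,  λ_3 = 4.4384  (check: sum = 19 = tr ✓).

Step 4 — unit eigenvector for λ_1 ≈ 8.5616: v spans the null space of (Sigma - λ_1 I), whose rows are
  r_1 = (-1.5616, 1, 1),  r_2 = (1, -3.5616, 1),  r_3 = (1, 1, -1.5616).
  v is orthogonal to every row, so take v ∝ r_1 × r_2 = ((1)·(1) - (1)·(-3.5616), (1)·(1) - (-1.5616)·(1), (-1.5616)·(-3.5616) - (1)·(1)) ≈ (4.5616, 2.5616, 4.5616).
  Let u = (4.5616, 2.5616, 4.5616).
  ||u|| = √((4.5616)² + (2.5616)² + (4.5616)²) = √(48.1771) ≈ 6.941,  v_1 = u/||u|| ≈ (0.6572, 0.369, 0.6572) (||v_1|| = 1).

λ_1 = 8.5616,  λ_2 = 6,  λ_3 = 4.4384;  v_1 ≈ (0.6572, 0.369, 0.6572)


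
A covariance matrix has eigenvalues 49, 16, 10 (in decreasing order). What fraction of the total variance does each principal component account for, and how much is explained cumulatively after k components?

Step 1 — total variance = trace(Sigma) = Σ λ_i = 49 + 16 + 10 = 75.

Step 2 — fraction explained by component i = λ_i / Σ λ:
  PC1: 49/75 = 0.6533
  PC2: 16/75 = 0.2133
  PC3: 10/75 = 0.1333

Step 3 — cumulative fraction after k components = (λ_1 + ... + λ_k) / Σ λ:
  k = 1: 49/75 = 0.6533
  k = 2: (49 + 16)/75 = 65/75 = 0.8667
  k = 3: (49 + 16 + 10)/75 = 75/75 = 1

Summary (fraction, with percent):

explained: PC1 0.6533 (65.33%), PC2 0.2133 (21.33%), PC3 0.1333 (13.33%);  cumulative: 0.6533, 0.8667, 1


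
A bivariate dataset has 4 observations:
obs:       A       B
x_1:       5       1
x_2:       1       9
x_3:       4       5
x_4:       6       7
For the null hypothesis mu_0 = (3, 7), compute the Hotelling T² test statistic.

Step 1 — sample mean vector:
  mean(A) = (5 + 1 + 4 + 6) / 4 = 16/4 = 4
  mean(B) = (1 + 9 + 5 + 7) / 4 = 22/4 = 5.5
  x̄ = (4, 5.5),  deviation x̄ - mu_0 = (4, 5.5) - (3, 7) = (1, -1.5).

Step 2 — sample covariance matrix, S[i,j] = (1/(n-1)) · Σ_k (x_{k,i} - mean_i) · (x_{k,j} - mean_j), divisor n-1 = 3:
  S[A,A] = ((1)·(1) + (-3)·(-3) + (0)·(0) + (2)·(2)) / 3 = 14/3 = 4.6667
  S[A,B] = ((1)·(-4.5) + (-3)·(3.5) + (0)·(-0.5) + (2)·(1.5)) / 3 = -12/3 = -4
  S[B,B] = ((-4.5)·(-4.5) + (3.5)·(3.5) + (-0.5)·(-0.5) + (1.5)·(1.5)) / 3 = 35/3 = 11.6667
  S = [[4.6667, -4],
 [-4, 11.6667]].

Step 3 — invert S. det(S) = 4.6667·11.6667 - (-4)² = 38.4444.
  S^{-1} = (1/det) · [[d, -b], [-b, a]] = [[0.3035, 0.104],
 [0.104, 0.1214]].

Step 4 — quadratic form (x̄ - mu_0)^T · S^{-1} · (x̄ - mu_0):
  S^{-1} · (x̄ - mu_0) = (0.1474, -0.078),
  (x̄ - mu_0)^T · [...] = (1)·(0.1474) + (-1.5)·(-0.078) = 0.2645.

Step 5 — scale by n: T² = 4 · 0.2645 = 1.0578.

T² ≈ 1.0578


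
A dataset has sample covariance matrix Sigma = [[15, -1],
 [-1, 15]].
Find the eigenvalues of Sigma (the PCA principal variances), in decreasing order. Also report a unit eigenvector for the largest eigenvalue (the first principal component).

Step 1 — characteristic polynomial of 2×2 Sigma:
  det(Sigma - λI) = λ² - trace · λ + det = 0.
  trace = 15 + 15 = 30, det = 15·15 - (-1)² = 224.
Step 2 — discriminant:
  Δ = trace² - 4·det = 900 - 896 = 4.
Step 3 — eigenvalues:
  λ = (trace ± √Δ)/2 = (30 ± 2)/2,
  λ_1 = 16,  λ_2 = 14.

Step 4 — unit eigenvector for λ_1: solve (Sigma - λ_1 I)v = 0. First row:
  (15 - 16)·v_x + (-1)·v_y = 0, i.e. (-1)·v_x + (-1)·v_y = 0,
  so v ∝ (b, λ_1 - a) = (-1, 1); multiply by -1 so the first entry is positive: u = (1, -1).
  ||u|| = √((1)² + (-1)²) = √(2) ≈ 1.4142,
  v_1 = u/||u|| ≈ (0.7071, -0.7071) (||v_1|| = 1).

λ_1 = 16,  λ_2 = 14;  v_1 ≈ (0.7071, -0.7071)


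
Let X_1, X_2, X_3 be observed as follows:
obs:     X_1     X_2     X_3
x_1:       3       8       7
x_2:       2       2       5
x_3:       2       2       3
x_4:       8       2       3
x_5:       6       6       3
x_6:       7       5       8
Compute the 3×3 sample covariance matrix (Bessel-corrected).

Step 1 — column means:
  mean(X_1) = (3 + 2 + 2 + 8 + 6 + 7) / 6 = 28/6 = 4.6667
  mean(X_2) = (8 + 2 + 2 + 2 + 6 + 5) / 6 = 25/6 = 4.1667
  mean(X_3) = (7 + 5 + 3 + 3 + 3 + 8) / 6 = 29/6 = 4.8333

Step 2 — sample covariance S[i,j] = (1/(n-1)) · Σ_k (x_{k,i} - mean_i) · (x_{k,j} - mean_j), with n-1 = 5.
  S[X_1,X_1] = ((-1.6667)·(-1.6667) + (-2.6667)·(-2.6667) + (-2.6667)·(-2.6667) + (3.3333)·(3.3333) + (1.3333)·(1.3333) + (2.3333)·(2.3333)) / 5 = 35.3333/5 = 7.0667
  S[X_1,X_2] = ((-1.6667)·(3.8333) + (-2.6667)·(-2.1667) + (-2.6667)·(-2.1667) + (3.3333)·(-2.1667) + (1.3333)·(1.8333) + (2.3333)·(0.8333)) / 5 = 2.3333/5 = 0.4667
  S[X_1,X_3] = ((-1.6667)·(2.1667) + (-2.6667)·(0.1667) + (-2.6667)·(-1.8333) + (3.3333)·(-1.8333) + (1.3333)·(-1.8333) + (2.3333)·(3.1667)) / 5 = -0.3333/5 = -0.0667
  S[X_2,X_2] = ((3.8333)·(3.8333) + (-2.1667)·(-2.1667) + (-2.1667)·(-2.1667) + (-2.1667)·(-2.1667) + (1.8333)·(1.8333) + (0.8333)·(0.8333)) / 5 = 32.8333/5 = 6.5667
  S[X_2,X_3] = ((3.8333)·(2.1667) + (-2.1667)·(0.1667) + (-2.1667)·(-1.8333) + (-2.1667)·(-1.8333) + (1.8333)·(-1.8333) + (0.8333)·(3.1667)) / 5 = 15.1667/5 = 3.0333
  S[X_3,X_3] = ((2.1667)·(2.1667) + (0.1667)·(0.1667) + (-1.8333)·(-1.8333) + (-1.8333)·(-1.8333) + (-1.8333)·(-1.8333) + (3.1667)·(3.1667)) / 5 = 24.8333/5 = 4.9667

S is symmetric (S[j,i] = S[i,j]). Assembling:

S = [[7.0667, 0.4667, -0.0667],
 [0.4667, 6.5667, 3.0333],
 [-0.0667, 3.0333, 4.9667]]


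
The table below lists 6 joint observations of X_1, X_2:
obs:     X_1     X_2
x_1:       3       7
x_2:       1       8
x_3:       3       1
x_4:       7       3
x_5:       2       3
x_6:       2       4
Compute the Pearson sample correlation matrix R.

Step 1 — column means:
  mean(X_1) = (3 + 1 + 3 + 7 + 2 + 2) / 6 = 18/6 = 3
  mean(X_2) = (7 + 8 + 1 + 3 + 3 + 4) / 6 = 26/6 = 4.3333

Step 2 — sample variances and covariances s[i,j] = (1/(n-1)) · Σ_k (x_{k,i} - mean_i) · (x_{k,j} - mean_j), with n-1 = 5:
  s[X_1,X_1] = ((0)·(0) + (-2)·(-2) + (0)·(0) + (4)·(4) + (-1)·(-1) + (-1)·(-1)) / 5 = 22/5 = 4.4
  s[X_1,X_2] = ((0)·(2.6667) + (-2)·(3.6667) + (0)·(-3.3333) + (4)·(-1.3333) + (-1)·(-1.3333) + (-1)·(-0.3333)) / 5 = -11/5 = -2.2
  s[X_2,X_2] = ((2.6667)·(2.6667) + (3.6667)·(3.6667) + (-3.3333)·(-3.3333) + (-1.3333)·(-1.3333) + (-1.3333)·(-1.3333) + (-0.3333)·(-0.3333)) / 5 = 35.3333/5 = 7.0667
  Sample standard deviations s_i = √(s[i,i]):
  s(X_1) = √(4.4) = 2.0976
  s(X_2) = √(7.0667) = 2.6583

Step 3 — r_{ij} = s_{ij} / (s_i · s_j):
  r[X_1,X_1] = 1 (diagonal).
  r[X_1,X_2] = -2.2 / (2.0976 · 2.6583) = -2.2 / 5.5761 = -0.3945
  r[X_2,X_2] = 1 (diagonal).

R is symmetric with unit diagonal. Assembling:

R = [[1, -0.3945],
 [-0.3945, 1]]


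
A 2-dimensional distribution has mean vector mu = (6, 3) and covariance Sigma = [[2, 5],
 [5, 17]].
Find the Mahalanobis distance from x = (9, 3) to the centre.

Step 1 — centre the observation: (x - mu) = (3, 0).

Step 2 — invert Sigma. det(Sigma) = 2·17 - (5)² = 9.
  Sigma^{-1} = (1/det) · [[d, -b], [-b, a]] = [[1.8889, -0.5556],
 [-0.5556, 0.2222]].

Step 3 — form the quadratic (x - mu)^T · Sigma^{-1} · (x - mu):
  Sigma^{-1} · (x - mu) = (5.6667, -1.6667).
  (x - mu)^T · [Sigma^{-1} · (x - mu)] = (3)·(5.6667) + (0)·(-1.6667) = 17.

Step 4 — take square root: d = √(17) ≈ 4.1231.

d(x, mu) = √(17) ≈ 4.1231


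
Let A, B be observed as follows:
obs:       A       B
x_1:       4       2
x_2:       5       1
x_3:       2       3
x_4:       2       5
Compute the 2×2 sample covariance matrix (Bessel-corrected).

Step 1 — column means:
  mean(A) = (4 + 5 + 2 + 2) / 4 = 13/4 = 3.25
  mean(B) = (2 + 1 + 3 + 5) / 4 = 11/4 = 2.75

Step 2 — sample covariance S[i,j] = (1/(n-1)) · Σ_k (x_{k,i} - mean_i) · (x_{k,j} - mean_j), with n-1 = 3.
  S[A,A] = ((0.75)·(0.75) + (1.75)·(1.75) + (-1.25)·(-1.25) + (-1.25)·(-1.25)) / 3 = 6.75/3 = 2.25
  S[A,B] = ((0.75)·(-0.75) + (1.75)·(-1.75) + (-1.25)·(0.25) + (-1.25)·(2.25)) / 3 = -6.75/3 = -2.25
  S[B,B] = ((-0.75)·(-0.75) + (-1.75)·(-1.75) + (0.25)·(0.25) + (2.25)·(2.25)) / 3 = 8.75/3 = 2.9167

S is symmetric (S[j,i] = S[i,j]). Assembling:

S = [[2.25, -2.25],
 [-2.25, 2.9167]]


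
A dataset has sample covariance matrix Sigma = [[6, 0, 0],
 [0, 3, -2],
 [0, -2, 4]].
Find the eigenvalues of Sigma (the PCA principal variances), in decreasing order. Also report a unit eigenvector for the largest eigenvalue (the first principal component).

Step 1 — characteristic polynomial p(λ) = det(λI - Sigma) = λ³ - tr·λ² + c_1·λ - det, where tr = trace, c_1 = sum of the principal 2×2 minors, det = det(Sigma):
  tr = 6 + 3 + 4 = 13,
  c_1 = (6·3 - (0)²) + (6·4 - (0)²) + (3·4 - (-2)²) = 18 + 24 + 8 = 50,
  det = 6·(3·4 - (-2)²) - (0)·((0)·4 - (-2)·(0)) + (0)·((0)·(-2) - 3·(0)) = 6·(8) - (0)·(0) + (0)·(0) = 48.
  So p(λ) = λ³ - 13λ² + 50λ - 48.
Step 2 — look for an integer root (rational root theorem: any rational root is an integer divisor of 48). Testing λ = 6:
  p(6) = 216 - 468 + 300 - 48 = 0  ✓
  Dividing out (λ - 6): p(λ) = (λ - 6)(λ² - 7λ + 8).
Step 3 — remaining eigenvalues from the quadratic λ² - 7λ + 8 = 0:
  Δ = 7² - 4·8 = 49 - 32 = 17,  λ = (7 ± √17)/2 = (7 ± 4.1231)/2 ≈ 5.5616 or 1.4384.
  Sorted: λ_1 = 6,  λ_2 = 5.5616,  λ_3 = 1.4384  (check: sum = 13 = tr ✓).

Step 4 — unit eigenvector for λ_1 = 6: v spans the null space of (Sigma - λ_1 I), whose rows are
  r_1 = (0, 0, 0),  r_2 = (0, -3, -2),  r_3 = (0, -2, -2).
  v is orthogonal to every row, so take v ∝ r_2 × r_3 = ((-3)·(-2) - (-2)·(-2), (-2)·(0) - (0)·(-2), (0)·(-2) - (-3)·(0)) = (2, 0, 0).
  Rescale (divide by 2): u = (1, 0, 0).
  ||u|| = √((1)² + (0)² + (0)²) = √(1) = 1,  v_1 = u/||u|| ≈ (1, 0, 0) (||v_1|| = 1).

λ_1 = 6,  λ_2 = 5.5616,  λ_3 = 1.4384;  v_1 ≈ (1, 0, 0)


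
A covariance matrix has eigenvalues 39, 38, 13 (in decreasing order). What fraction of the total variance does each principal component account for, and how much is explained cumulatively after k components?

Step 1 — total variance = trace(Sigma) = Σ λ_i = 39 + 38 + 13 = 90.

Step 2 — fraction explained by component i = λ_i / Σ λ:
  PC1: 39/90 = 0.4333
  PC2: 38/90 = 0.4222
  PC3: 13/90 = 0.1444

Step 3 — cumulative fraction after k components = (λ_1 + ... + λ_k) / Σ λ:
  k = 1: 39/90 = 0.4333
  k = 2: (39 + 38)/90 = 77/90 = 0.8556
  k = 3: (39 + 38 + 13)/90 = 90/90 = 1

Summary (fraction, with percent):

explained: PC1 0.4333 (43.33%), PC2 0.4222 (42.22%), PC3 0.1444 (14.44%);  cumulative: 0.4333, 0.8556, 1


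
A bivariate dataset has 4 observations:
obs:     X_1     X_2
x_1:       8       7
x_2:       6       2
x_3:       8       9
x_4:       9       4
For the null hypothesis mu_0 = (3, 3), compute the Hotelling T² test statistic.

Step 1 — sample mean vector:
  mean(X_1) = (8 + 6 + 8 + 9) / 4 = 31/4 = 7.75
  mean(X_2) = (7 + 2 + 9 + 4) / 4 = 22/4 = 5.5
  x̄ = (7.75, 5.5),  deviation x̄ - mu_0 = (7.75, 5.5) - (3, 3) = (4.75, 2.5).

Step 2 — sample covariance matrix, S[i,j] = (1/(n-1)) · Σ_k (x_{k,i} - mean_i) · (x_{k,j} - mean_j), divisor n-1 = 3:
  S[X_1,X_1] = ((0.25)·(0.25) + (-1.75)·(-1.75) + (0.25)·(0.25) + (1.25)·(1.25)) / 3 = 4.75/3 = 1.5833
  S[X_1,X_2] = ((0.25)·(1.5) + (-1.75)·(-3.5) + (0.25)·(3.5) + (1.25)·(-1.5)) / 3 = 5.5/3 = 1.8333
  S[X_2,X_2] = ((1.5)·(1.5) + (-3.5)·(-3.5) + (3.5)·(3.5) + (-1.5)·(-1.5)) / 3 = 29/3 = 9.6667
  S = [[1.5833, 1.8333],
 [1.8333, 9.6667]].

Step 3 — invert S. det(S) = 1.5833·9.6667 - (1.8333)² = 11.9444.
  S^{-1} = (1/det) · [[d, -b], [-b, a]] = [[0.8093, -0.1535],
 [-0.1535, 0.1326]].

Step 4 — quadratic form (x̄ - mu_0)^T · S^{-1} · (x̄ - mu_0):
  S^{-1} · (x̄ - mu_0) = (3.4605, -0.3977),
  (x̄ - mu_0)^T · [...] = (4.75)·(3.4605) + (2.5)·(-0.3977) = 15.443.

Step 5 — scale by n: T² = 4 · 15.443 = 61.7721.

T² ≈ 61.7721


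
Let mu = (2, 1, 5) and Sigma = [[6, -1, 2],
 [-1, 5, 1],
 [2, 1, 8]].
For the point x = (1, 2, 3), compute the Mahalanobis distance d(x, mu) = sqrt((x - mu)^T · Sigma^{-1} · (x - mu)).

Step 1 — centre the observation: (x - mu) = (-1, 1, -2).

Step 2 — invert Sigma (cofactor / det for 3×3, or solve directly):
  Sigma^{-1} = [[0.1931, 0.0495, -0.0545],
 [0.0495, 0.2178, -0.0396],
 [-0.0545, -0.0396, 0.1436]].

Step 3 — form the quadratic (x - mu)^T · Sigma^{-1} · (x - mu):
  Sigma^{-1} · (x - mu) = (-0.0347, 0.2475, -0.2723).
  (x - mu)^T · [Sigma^{-1} · (x - mu)] = (-1)·(-0.0347) + (1)·(0.2475) + (-2)·(-0.2723) = 0.8267.

Step 4 — take square root: d = √(0.8267) ≈ 0.9092.

d(x, mu) = √(0.8267) ≈ 0.9092


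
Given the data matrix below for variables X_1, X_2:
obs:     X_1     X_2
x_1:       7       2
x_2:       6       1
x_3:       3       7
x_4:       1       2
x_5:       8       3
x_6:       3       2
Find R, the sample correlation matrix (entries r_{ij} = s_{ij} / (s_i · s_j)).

Step 1 — column means:
  mean(X_1) = (7 + 6 + 3 + 1 + 8 + 3) / 6 = 28/6 = 4.6667
  mean(X_2) = (2 + 1 + 7 + 2 + 3 + 2) / 6 = 17/6 = 2.8333

Step 2 — sample variances and covariances s[i,j] = (1/(n-1)) · Σ_k (x_{k,i} - mean_i) · (x_{k,j} - mean_j), with n-1 = 5:
  s[X_1,X_1] = ((2.3333)·(2.3333) + (1.3333)·(1.3333) + (-1.6667)·(-1.6667) + (-3.6667)·(-3.6667) + (3.3333)·(3.3333) + (-1.6667)·(-1.6667)) / 5 = 37.3333/5 = 7.4667
  s[X_1,X_2] = ((2.3333)·(-0.8333) + (1.3333)·(-1.8333) + (-1.6667)·(4.1667) + (-3.6667)·(-0.8333) + (3.3333)·(0.1667) + (-1.6667)·(-0.8333)) / 5 = -6.3333/5 = -1.2667
  s[X_2,X_2] = ((-0.8333)·(-0.8333) + (-1.8333)·(-1.8333) + (4.1667)·(4.1667) + (-0.8333)·(-0.8333) + (0.1667)·(0.1667) + (-0.8333)·(-0.8333)) / 5 = 22.8333/5 = 4.5667
  Sample standard deviations s_i = √(s[i,i]):
  s(X_1) = √(7.4667) = 2.7325
  s(X_2) = √(4.5667) = 2.137

Step 3 — r_{ij} = s_{ij} / (s_i · s_j):
  r[X_1,X_1] = 1 (diagonal).
  r[X_1,X_2] = -1.2667 / (2.7325 · 2.137) = -1.2667 / 5.8393 = -0.2169
  r[X_2,X_2] = 1 (diagonal).

R is symmetric with unit diagonal. Assembling:

R = [[1, -0.2169],
 [-0.2169, 1]]


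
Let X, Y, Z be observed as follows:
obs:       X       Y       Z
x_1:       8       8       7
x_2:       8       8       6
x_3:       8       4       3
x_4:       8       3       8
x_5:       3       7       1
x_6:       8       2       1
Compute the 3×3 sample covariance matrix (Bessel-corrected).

Step 1 — column means:
  mean(X) = (8 + 8 + 8 + 8 + 3 + 8) / 6 = 43/6 = 7.1667
  mean(Y) = (8 + 8 + 4 + 3 + 7 + 2) / 6 = 32/6 = 5.3333
  mean(Z) = (7 + 6 + 3 + 8 + 1 + 1) / 6 = 26/6 = 4.3333

Step 2 — sample covariance S[i,j] = (1/(n-1)) · Σ_k (x_{k,i} - mean_i) · (x_{k,j} - mean_j), with n-1 = 5.
  S[X,X] = ((0.8333)·(0.8333) + (0.8333)·(0.8333) + (0.8333)·(0.8333) + (0.8333)·(0.8333) + (-4.1667)·(-4.1667) + (0.8333)·(0.8333)) / 5 = 20.8333/5 = 4.1667
  S[X,Y] = ((0.8333)·(2.6667) + (0.8333)·(2.6667) + (0.8333)·(-1.3333) + (0.8333)·(-2.3333) + (-4.1667)·(1.6667) + (0.8333)·(-3.3333)) / 5 = -8.3333/5 = -1.6667
  S[X,Z] = ((0.8333)·(2.6667) + (0.8333)·(1.6667) + (0.8333)·(-1.3333) + (0.8333)·(3.6667) + (-4.1667)·(-3.3333) + (0.8333)·(-3.3333)) / 5 = 16.6667/5 = 3.3333
  S[Y,Y] = ((2.6667)·(2.6667) + (2.6667)·(2.6667) + (-1.3333)·(-1.3333) + (-2.3333)·(-2.3333) + (1.6667)·(1.6667) + (-3.3333)·(-3.3333)) / 5 = 35.3333/5 = 7.0667
  S[Y,Z] = ((2.6667)·(2.6667) + (2.6667)·(1.6667) + (-1.3333)·(-1.3333) + (-2.3333)·(3.6667) + (1.6667)·(-3.3333) + (-3.3333)·(-3.3333)) / 5 = 10.3333/5 = 2.0667
  S[Z,Z] = ((2.6667)·(2.6667) + (1.6667)·(1.6667) + (-1.3333)·(-1.3333) + (3.6667)·(3.6667) + (-3.3333)·(-3.3333) + (-3.3333)·(-3.3333)) / 5 = 47.3333/5 = 9.4667

S is symmetric (S[j,i] = S[i,j]). Assembling:

S = [[4.1667, -1.6667, 3.3333],
 [-1.6667, 7.0667, 2.0667],
 [3.3333, 2.0667, 9.4667]]


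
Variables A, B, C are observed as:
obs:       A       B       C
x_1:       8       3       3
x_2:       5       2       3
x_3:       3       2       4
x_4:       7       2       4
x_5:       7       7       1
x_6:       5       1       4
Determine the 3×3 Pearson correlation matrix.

Step 1 — column means:
  mean(A) = (8 + 5 + 3 + 7 + 7 + 5) / 6 = 35/6 = 5.8333
  mean(B) = (3 + 2 + 2 + 2 + 7 + 1) / 6 = 17/6 = 2.8333
  mean(C) = (3 + 3 + 4 + 4 + 1 + 4) / 6 = 19/6 = 3.1667

Step 2 — sample variances and covariances s[i,j] = (1/(n-1)) · Σ_k (x_{k,i} - mean_i) · (x_{k,j} - mean_j), with n-1 = 5:
  s[A,A] = ((2.1667)·(2.1667) + (-0.8333)·(-0.8333) + (-2.8333)·(-2.8333) + (1.1667)·(1.1667) + (1.1667)·(1.1667) + (-0.8333)·(-0.8333)) / 5 = 16.8333/5 = 3.3667
  s[A,B] = ((2.1667)·(0.1667) + (-0.8333)·(-0.8333) + (-2.8333)·(-0.8333) + (1.1667)·(-0.8333) + (1.1667)·(4.1667) + (-0.8333)·(-1.8333)) / 5 = 8.8333/5 = 1.7667
  s[A,C] = ((2.1667)·(-0.1667) + (-0.8333)·(-0.1667) + (-2.8333)·(0.8333) + (1.1667)·(0.8333) + (1.1667)·(-2.1667) + (-0.8333)·(0.8333)) / 5 = -4.8333/5 = -0.9667
  s[B,B] = ((0.1667)·(0.1667) + (-0.8333)·(-0.8333) + (-0.8333)·(-0.8333) + (-0.8333)·(-0.8333) + (4.1667)·(4.1667) + (-1.8333)·(-1.8333)) / 5 = 22.8333/5 = 4.5667
  s[B,C] = ((0.1667)·(-0.1667) + (-0.8333)·(-0.1667) + (-0.8333)·(0.8333) + (-0.8333)·(0.8333) + (4.1667)·(-2.1667) + (-1.8333)·(0.8333)) / 5 = -11.8333/5 = -2.3667
  s[C,C] = ((-0.1667)·(-0.1667) + (-0.1667)·(-0.1667) + (0.8333)·(0.8333) + (0.8333)·(0.8333) + (-2.1667)·(-2.1667) + (0.8333)·(0.8333)) / 5 = 6.8333/5 = 1.3667
  Sample standard deviations s_i = √(s[i,i]):
  s(A) = √(3.3667) = 1.8348
  s(B) = √(4.5667) = 2.137
  s(C) = √(1.3667) = 1.169

Step 3 — r_{ij} = s_{ij} / (s_i · s_j):
  r[A,A] = 1 (diagonal).
  r[A,B] = 1.7667 / (1.8348 · 2.137) = 1.7667 / 3.921 = 0.4506
  r[A,C] = -0.9667 / (1.8348 · 1.169) = -0.9667 / 2.145 = -0.4507
  r[B,B] = 1 (diagonal).
  r[B,C] = -2.3667 / (2.137 · 1.169) = -2.3667 / 2.4982 = -0.9473
  r[C,C] = 1 (diagonal).

R is symmetric with unit diagonal. Assembling:

R = [[1, 0.4506, -0.4507],
 [0.4506, 1, -0.9473],
 [-0.4507, -0.9473, 1]]
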